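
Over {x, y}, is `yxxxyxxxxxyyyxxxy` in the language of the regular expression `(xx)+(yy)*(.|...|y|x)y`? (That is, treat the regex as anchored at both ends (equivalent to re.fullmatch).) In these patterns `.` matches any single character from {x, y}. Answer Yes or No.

No

Every match must start with `xx`, but `yxxxyxxxxxyyyxxxy` does not.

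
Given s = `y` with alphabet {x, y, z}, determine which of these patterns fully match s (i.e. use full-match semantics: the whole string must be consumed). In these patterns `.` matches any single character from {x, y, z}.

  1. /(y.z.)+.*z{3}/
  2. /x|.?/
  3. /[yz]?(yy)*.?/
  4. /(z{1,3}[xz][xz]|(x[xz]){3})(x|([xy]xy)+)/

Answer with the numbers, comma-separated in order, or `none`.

1 → no match — must end with `z`
2 → match
3 → match
4 → no match

2, 3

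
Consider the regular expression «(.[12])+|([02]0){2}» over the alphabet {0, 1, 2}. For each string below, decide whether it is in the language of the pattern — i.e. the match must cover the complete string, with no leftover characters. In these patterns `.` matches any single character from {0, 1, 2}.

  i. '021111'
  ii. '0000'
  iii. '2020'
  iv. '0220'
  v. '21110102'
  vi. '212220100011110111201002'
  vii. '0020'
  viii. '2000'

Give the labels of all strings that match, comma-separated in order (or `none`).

i. '021111' → match
ii. '0000' → match
iii. '2020' → match
iv. '0220' → no match
v. '21110102' → match
vi → no match
vii. '0020' → match
viii. '2000' → match

i, ii, iii, v, vii, viii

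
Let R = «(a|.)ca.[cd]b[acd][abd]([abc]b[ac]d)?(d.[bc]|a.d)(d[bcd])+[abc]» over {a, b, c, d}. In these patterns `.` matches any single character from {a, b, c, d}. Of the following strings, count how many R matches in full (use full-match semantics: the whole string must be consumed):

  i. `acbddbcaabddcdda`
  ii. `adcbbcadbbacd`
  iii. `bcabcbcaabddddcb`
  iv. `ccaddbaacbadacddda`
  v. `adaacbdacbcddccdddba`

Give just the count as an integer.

2

i → no match
ii → no match
iii → match
iv → match
v → no match
Total matched: 2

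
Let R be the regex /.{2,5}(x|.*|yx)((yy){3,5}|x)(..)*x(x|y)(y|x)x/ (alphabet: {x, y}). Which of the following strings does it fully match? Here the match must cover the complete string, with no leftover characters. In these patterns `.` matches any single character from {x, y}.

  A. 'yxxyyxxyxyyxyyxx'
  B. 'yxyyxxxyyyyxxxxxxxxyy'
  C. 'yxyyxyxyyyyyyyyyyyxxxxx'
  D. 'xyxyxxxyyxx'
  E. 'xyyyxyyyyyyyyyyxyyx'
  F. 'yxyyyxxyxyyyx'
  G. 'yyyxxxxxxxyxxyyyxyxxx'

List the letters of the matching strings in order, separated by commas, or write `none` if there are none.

A → no match
B → no match — must end with 'x'
C → match
D. 'xyxyxxxyyxx' → no match
E → match
F → no match
G → no match

C, E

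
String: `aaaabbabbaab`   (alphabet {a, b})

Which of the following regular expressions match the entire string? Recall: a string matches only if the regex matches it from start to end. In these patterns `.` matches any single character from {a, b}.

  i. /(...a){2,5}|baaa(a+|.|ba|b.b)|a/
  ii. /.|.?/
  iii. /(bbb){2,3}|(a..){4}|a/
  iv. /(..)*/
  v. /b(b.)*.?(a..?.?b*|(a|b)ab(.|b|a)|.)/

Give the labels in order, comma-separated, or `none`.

iii, iv

i → no match
ii → no match
iii → match
iv → match
v → no match — must start with `b`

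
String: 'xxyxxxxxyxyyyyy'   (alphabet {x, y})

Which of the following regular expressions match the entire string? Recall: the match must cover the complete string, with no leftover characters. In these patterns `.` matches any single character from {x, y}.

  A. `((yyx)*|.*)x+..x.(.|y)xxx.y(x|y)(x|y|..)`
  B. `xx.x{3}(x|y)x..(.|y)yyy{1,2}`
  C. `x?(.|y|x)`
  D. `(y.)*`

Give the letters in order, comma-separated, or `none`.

B

A → no match
B → match
C → no match
D → no match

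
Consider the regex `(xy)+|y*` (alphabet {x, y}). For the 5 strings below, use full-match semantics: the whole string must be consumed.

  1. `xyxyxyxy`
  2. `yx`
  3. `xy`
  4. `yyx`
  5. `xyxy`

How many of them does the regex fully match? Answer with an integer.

3

1 → match
2 → no match
3 → match
4 → no match
5 → match
Total matched: 3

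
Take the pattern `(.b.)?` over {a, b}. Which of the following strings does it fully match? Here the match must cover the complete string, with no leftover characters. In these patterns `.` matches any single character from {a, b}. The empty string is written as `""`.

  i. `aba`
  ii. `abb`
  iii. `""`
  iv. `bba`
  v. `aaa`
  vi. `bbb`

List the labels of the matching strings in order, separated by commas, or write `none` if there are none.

i, ii, iii, iv, vi

i → match
ii → match
iii → match
iv → match
v → no match
vi → match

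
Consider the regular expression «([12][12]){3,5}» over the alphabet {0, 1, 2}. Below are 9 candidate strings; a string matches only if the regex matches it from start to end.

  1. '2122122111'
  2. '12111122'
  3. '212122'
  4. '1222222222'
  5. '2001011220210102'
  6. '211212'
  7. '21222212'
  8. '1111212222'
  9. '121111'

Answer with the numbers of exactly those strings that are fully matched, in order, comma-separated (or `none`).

1 → match
2 → match
3 → match
4 → match
5 → no match
6 → match
7 → match
8 → match
9 → match

1, 2, 3, 4, 6, 7, 8, 9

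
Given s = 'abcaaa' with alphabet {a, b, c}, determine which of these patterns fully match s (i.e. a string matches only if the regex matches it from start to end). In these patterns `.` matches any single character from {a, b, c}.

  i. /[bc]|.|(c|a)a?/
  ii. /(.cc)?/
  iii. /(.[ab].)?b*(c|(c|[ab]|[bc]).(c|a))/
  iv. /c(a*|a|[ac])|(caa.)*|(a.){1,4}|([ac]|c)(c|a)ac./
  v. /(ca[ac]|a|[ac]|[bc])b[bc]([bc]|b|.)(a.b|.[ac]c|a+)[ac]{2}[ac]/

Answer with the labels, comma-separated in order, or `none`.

i → no match
ii → no match
iii → match
iv → no match
v → no match

iii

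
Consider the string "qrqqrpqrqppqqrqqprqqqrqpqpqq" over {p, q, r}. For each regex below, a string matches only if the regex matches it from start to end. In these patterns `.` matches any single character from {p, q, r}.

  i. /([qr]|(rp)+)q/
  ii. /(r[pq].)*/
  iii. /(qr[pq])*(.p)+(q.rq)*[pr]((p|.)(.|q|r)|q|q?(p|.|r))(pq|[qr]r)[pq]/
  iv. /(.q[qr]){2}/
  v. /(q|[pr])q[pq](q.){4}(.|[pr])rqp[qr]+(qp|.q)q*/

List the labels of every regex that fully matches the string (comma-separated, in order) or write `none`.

iii

i → no match
ii → no match
iii → match
iv → no match
v → no match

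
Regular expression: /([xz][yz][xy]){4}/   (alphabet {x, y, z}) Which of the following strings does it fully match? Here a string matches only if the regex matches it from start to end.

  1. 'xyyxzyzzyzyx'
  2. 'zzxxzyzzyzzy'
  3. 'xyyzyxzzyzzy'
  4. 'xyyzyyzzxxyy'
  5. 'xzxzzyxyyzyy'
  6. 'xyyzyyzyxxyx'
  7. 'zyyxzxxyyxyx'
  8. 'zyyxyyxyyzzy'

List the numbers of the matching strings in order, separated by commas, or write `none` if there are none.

1 → match
2 → match
3 → match
4 → match
5 → match
6 → match
7 → match
8 → match

1, 2, 3, 4, 5, 6, 7, 8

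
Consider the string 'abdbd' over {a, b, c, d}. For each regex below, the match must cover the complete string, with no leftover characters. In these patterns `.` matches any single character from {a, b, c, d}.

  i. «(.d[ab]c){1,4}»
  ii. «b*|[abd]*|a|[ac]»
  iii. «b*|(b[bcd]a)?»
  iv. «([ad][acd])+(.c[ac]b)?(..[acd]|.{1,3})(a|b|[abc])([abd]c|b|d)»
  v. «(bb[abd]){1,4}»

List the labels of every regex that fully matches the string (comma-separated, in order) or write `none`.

ii

i → no match — must end with 'c'
ii → match
iii → no match
iv → no match
v → no match — must start with 'bb'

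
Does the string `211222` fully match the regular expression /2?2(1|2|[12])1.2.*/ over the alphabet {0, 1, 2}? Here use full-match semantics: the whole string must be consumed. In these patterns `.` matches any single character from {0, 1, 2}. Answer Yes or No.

Yes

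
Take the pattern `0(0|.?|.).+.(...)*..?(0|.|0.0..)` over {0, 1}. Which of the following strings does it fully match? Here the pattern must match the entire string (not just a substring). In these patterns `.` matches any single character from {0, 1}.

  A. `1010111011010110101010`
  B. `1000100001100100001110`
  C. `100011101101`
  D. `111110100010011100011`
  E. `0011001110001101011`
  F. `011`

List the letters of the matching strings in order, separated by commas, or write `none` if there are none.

A → no match — must start with `0`
B → no match — must start with `0`
C → no match — must start with `0`
D → no match — must start with `0`
E → match
F → no match

E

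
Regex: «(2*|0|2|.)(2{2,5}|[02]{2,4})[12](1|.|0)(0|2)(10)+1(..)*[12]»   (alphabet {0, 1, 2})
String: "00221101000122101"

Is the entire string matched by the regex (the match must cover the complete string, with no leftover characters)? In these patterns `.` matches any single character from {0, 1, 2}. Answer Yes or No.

No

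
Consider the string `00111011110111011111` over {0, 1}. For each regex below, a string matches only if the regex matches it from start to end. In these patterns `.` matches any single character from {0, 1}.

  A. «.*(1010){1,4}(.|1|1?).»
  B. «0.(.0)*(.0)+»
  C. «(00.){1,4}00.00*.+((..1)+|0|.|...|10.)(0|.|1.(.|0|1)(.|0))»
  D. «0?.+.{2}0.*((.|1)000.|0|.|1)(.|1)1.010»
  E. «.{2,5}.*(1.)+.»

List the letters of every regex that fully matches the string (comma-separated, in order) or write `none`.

A → no match
B → no match — must end with `0`
C → no match
D → no match — must end with `010`
E → match

E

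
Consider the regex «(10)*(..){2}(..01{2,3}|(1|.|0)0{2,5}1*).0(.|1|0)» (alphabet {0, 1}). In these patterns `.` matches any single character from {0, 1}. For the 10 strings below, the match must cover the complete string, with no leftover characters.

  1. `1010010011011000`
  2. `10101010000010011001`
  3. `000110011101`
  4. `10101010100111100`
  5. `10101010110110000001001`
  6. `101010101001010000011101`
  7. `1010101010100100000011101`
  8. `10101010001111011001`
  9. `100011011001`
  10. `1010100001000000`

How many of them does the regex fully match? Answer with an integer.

9

1 → match
2 → match
3 → match
4 → match
5 → no match
6 → match
7 → match
8 → match
9 → match
10 → match
Total matched: 9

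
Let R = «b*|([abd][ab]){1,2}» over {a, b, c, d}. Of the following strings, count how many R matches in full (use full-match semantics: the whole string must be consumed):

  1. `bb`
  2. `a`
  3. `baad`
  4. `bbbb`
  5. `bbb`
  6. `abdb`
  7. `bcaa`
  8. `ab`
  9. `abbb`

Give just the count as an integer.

1 → match
2 → no match
3 → no match
4 → match
5 → match
6 → match
7 → no match
8 → match
9 → match
Total matched: 6

6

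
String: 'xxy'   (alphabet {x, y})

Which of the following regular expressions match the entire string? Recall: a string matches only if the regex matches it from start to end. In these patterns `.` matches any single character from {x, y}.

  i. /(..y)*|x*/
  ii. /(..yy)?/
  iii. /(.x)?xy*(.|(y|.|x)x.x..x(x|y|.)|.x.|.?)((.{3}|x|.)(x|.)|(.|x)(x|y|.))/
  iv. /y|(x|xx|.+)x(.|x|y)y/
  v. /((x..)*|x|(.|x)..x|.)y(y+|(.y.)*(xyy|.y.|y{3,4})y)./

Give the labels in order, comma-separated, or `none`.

i, iii

i → match
ii → no match
iii → match
iv → no match
v → no match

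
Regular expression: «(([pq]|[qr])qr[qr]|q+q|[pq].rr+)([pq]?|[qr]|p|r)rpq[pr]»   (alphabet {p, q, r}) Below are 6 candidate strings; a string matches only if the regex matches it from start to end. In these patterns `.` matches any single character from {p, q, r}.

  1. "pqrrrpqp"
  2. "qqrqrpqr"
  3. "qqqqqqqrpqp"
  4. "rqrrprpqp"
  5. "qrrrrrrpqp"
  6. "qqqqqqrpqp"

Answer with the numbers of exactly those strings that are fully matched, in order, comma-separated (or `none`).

1, 2, 3, 4, 5, 6

1. "pqrrrpqp" → match
2. "qqrqrpqr" → match
3. "qqqqqqqrpqp" → match
4. "rqrrprpqp" → match
5. "qrrrrrrpqp" → match
6. "qqqqqqrpqp" → match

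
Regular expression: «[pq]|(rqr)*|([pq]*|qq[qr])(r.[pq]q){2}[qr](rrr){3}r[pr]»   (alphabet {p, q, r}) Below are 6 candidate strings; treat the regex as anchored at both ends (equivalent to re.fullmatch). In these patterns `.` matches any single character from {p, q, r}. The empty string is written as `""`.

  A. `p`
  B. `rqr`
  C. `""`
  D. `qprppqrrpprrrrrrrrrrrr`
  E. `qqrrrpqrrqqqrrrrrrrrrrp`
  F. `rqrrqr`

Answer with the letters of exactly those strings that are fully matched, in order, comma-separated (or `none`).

A, B, C, E, F

A. `p` → match
B. `rqr` → match
C. `""` → match
D → no match
E → match
F. `rqrrqr` → match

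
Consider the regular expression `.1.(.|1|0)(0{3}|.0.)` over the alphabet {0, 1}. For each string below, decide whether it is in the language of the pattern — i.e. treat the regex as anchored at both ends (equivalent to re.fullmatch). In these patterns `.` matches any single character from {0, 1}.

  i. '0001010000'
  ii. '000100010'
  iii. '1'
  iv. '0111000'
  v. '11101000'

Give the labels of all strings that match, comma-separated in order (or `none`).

i → no match
ii → no match
iii → no match
iv → match
v → no match

iv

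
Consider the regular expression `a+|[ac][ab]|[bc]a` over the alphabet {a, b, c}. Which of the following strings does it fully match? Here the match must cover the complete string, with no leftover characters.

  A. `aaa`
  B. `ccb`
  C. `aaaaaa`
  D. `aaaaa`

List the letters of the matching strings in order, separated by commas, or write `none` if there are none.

A, C, D

A. `aaa` → match
B. `ccb` → no match
C. `aaaaaa` → match
D. `aaaaa` → match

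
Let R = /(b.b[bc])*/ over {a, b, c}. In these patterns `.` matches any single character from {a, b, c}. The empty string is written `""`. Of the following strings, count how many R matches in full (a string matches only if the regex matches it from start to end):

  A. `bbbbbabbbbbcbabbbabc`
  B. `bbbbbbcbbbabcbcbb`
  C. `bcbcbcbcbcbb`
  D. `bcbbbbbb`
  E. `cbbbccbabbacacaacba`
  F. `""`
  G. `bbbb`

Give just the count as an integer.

5

A → match
B → no match
C. `bcbcbcbcbcbb` → match
D. `bcbbbbbb` → match
E → no match
F. `""` → match
G. `bbbb` → match
Total matched: 5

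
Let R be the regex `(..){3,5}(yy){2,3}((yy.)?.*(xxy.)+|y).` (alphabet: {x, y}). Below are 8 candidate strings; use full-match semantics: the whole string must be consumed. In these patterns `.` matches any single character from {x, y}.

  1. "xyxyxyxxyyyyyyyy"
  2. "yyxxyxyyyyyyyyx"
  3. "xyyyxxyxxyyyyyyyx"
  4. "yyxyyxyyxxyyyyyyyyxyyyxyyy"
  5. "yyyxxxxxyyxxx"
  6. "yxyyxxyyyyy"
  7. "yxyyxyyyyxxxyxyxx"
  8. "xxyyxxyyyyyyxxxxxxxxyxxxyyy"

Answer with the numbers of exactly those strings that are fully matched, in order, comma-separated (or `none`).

1 → match
2 → no match
3 → no match
4 → no match
5 → no match
6 → no match
7 → no match
8 → match

1, 8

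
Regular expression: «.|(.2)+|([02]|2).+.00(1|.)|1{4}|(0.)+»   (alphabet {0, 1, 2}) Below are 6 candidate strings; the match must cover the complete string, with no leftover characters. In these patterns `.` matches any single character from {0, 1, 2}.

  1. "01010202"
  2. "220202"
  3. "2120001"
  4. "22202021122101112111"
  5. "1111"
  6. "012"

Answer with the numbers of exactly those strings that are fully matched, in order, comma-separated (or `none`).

1. "01010202" → match
2. "220202" → match
3. "2120001" → match
4 → no match
5. "1111" → match
6. "012" → no match

1, 2, 3, 5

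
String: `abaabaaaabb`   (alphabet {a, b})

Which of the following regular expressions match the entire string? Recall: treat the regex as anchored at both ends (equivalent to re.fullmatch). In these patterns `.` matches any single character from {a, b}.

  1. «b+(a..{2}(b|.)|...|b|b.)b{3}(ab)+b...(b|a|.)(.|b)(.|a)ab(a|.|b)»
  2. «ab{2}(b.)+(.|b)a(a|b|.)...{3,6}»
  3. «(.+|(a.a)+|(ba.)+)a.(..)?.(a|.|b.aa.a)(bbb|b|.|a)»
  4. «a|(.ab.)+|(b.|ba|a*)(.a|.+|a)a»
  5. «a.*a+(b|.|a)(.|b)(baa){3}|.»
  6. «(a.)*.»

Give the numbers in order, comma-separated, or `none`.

3

1 → no match — must start with `b`
2 → no match
3 → match
4 → no match
5 → no match
6 → no match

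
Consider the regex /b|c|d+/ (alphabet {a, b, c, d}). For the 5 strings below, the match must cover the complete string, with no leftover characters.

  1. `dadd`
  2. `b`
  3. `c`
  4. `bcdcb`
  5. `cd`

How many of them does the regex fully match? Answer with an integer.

1 → no match
2 → match
3 → match
4 → no match
5 → no match
Total matched: 2

2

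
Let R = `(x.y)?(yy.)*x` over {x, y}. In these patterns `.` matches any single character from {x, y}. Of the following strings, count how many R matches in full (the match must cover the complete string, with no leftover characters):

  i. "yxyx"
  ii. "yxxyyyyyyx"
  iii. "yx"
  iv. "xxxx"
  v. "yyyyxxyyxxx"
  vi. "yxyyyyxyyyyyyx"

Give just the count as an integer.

i → no match
ii → no match
iii → no match
iv → no match
v → no match
vi → no match
Total matched: 0

0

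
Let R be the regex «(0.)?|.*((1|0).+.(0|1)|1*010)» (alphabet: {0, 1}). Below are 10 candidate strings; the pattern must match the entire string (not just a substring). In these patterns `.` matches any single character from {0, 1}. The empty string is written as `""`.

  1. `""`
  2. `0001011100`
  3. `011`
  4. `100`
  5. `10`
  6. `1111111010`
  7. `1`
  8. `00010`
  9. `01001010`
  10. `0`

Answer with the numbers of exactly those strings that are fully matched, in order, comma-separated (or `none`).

1 → match
2 → match
3 → no match
4 → no match
5 → no match
6 → match
7 → no match
8 → match
9 → match
10 → no match

1, 2, 6, 8, 9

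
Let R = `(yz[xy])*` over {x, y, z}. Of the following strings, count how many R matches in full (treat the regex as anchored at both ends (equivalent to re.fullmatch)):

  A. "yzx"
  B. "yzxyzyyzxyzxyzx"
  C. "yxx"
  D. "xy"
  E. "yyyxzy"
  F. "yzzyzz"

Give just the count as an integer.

A → match
B → match
C → no match
D → no match
E → no match
F → no match
Total matched: 2

2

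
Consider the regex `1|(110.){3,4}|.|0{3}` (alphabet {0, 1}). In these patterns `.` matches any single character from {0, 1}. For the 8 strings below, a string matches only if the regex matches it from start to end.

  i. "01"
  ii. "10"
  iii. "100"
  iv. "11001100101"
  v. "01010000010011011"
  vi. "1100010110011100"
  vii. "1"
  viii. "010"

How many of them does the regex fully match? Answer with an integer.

i. "01" → no match
ii. "10" → no match
iii. "100" → no match
iv. "11001100101" → no match
v → no match
vi → no match
vii. "1" → match
viii. "010" → no match
Total matched: 1

1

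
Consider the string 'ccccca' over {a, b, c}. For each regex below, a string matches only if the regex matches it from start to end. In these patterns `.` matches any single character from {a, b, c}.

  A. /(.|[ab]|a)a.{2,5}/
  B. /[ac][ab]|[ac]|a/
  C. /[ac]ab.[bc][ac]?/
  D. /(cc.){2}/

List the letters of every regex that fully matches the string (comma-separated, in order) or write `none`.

A → no match
B → no match
C → no match
D → match

D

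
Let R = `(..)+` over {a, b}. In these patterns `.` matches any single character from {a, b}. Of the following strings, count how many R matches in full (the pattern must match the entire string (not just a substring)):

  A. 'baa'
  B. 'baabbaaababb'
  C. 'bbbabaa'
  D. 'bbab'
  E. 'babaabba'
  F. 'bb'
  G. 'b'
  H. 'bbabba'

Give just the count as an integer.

5

A. 'baa' → no match
B. 'baabbaaababb' → match
C. 'bbbabaa' → no match
D. 'bbab' → match
E. 'babaabba' → match
F. 'bb' → match
G. 'b' → no match
H. 'bbabba' → match
Total matched: 5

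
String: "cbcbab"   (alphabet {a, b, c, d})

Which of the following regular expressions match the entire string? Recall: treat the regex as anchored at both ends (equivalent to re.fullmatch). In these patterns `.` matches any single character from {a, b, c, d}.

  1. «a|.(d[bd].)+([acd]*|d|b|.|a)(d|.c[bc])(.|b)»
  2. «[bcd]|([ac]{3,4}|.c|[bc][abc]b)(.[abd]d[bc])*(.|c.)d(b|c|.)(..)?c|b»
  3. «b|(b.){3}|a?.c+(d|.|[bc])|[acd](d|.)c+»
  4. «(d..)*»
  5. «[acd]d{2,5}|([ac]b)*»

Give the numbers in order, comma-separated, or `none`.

5

1 → no match
2 → no match
3 → no match
4 → no match
5 → match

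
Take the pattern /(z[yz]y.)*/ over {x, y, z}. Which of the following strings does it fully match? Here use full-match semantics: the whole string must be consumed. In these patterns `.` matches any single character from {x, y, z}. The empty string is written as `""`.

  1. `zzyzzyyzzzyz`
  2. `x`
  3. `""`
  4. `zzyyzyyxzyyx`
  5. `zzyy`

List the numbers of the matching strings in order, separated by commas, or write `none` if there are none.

1 → match
2 → no match
3 → match
4 → match
5 → match

1, 3, 4, 5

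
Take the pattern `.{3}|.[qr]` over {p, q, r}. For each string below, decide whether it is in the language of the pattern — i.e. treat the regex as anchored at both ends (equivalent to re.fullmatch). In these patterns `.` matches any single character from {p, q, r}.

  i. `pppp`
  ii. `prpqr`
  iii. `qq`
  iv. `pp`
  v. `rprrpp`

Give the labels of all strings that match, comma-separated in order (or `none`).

iii

i → no match
ii → no match
iii → match
iv → no match
v → no match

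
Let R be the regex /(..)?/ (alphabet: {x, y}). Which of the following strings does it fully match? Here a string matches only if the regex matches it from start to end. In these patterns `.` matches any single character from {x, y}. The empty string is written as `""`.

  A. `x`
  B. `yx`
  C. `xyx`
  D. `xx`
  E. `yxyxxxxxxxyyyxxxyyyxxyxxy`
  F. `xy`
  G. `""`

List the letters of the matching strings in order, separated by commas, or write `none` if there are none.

B, D, F, G

A → no match
B → match
C → no match
D → match
E → no match
F → match
G → match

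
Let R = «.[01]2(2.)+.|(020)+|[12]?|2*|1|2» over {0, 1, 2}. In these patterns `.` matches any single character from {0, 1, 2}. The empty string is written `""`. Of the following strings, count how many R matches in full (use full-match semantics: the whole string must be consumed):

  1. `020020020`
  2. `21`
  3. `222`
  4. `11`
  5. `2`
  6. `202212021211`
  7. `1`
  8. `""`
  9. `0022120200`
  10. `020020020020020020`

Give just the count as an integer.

8

1 → match
2 → no match
3 → match
4 → no match
5 → match
6 → match
7 → match
8 → match
9 → match
10 → match
Total matched: 8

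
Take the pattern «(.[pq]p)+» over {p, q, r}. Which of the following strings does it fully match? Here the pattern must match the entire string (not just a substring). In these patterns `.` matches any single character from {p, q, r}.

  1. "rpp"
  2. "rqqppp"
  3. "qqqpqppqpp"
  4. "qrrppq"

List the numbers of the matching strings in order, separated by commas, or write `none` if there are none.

1 → match
2 → no match
3 → no match
4 → no match — must end with "p"

1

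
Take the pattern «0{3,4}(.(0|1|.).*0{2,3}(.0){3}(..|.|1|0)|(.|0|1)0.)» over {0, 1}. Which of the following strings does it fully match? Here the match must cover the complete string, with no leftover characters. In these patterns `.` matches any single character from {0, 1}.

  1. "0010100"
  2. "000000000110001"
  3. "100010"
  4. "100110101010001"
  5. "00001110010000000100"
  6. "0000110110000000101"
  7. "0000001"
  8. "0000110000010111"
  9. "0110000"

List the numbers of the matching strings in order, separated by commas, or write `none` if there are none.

1. "0010100" → no match
2 → no match
3. "100010" → no match — must start with "0"
4 → no match — must start with "0"
5 → match
6 → match
7. "0000001" → match
8 → no match
9. "0110000" → no match

5, 6, 7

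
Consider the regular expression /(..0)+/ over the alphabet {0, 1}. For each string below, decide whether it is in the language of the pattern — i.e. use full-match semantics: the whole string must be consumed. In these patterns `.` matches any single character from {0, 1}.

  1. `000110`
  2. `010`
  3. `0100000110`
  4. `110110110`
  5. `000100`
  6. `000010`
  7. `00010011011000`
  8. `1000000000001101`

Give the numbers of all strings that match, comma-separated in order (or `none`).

1 → match
2 → match
3 → no match
4 → match
5 → match
6 → match
7 → no match
8 → no match — must end with `0`

1, 2, 4, 5, 6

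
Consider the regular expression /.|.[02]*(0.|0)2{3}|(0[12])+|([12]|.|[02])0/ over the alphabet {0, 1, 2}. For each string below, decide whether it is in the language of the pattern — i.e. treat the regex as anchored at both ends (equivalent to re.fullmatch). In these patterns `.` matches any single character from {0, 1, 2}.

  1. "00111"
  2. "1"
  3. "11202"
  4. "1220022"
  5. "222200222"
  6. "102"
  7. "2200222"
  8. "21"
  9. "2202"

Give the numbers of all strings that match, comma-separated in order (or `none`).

2, 5, 7

1 → no match
2 → match
3 → no match
4 → no match
5 → match
6 → no match
7 → match
8 → no match
9 → no match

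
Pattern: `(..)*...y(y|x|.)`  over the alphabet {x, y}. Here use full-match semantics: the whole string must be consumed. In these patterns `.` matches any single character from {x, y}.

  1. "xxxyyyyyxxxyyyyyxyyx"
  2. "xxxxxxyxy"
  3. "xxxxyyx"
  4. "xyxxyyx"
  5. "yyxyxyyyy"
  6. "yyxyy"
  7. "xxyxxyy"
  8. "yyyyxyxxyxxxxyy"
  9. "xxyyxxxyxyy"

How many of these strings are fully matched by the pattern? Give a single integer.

7

1 → no match
2 → no match
3 → match
4 → match
5 → match
6 → match
7 → match
8 → match
9 → match
Total matched: 7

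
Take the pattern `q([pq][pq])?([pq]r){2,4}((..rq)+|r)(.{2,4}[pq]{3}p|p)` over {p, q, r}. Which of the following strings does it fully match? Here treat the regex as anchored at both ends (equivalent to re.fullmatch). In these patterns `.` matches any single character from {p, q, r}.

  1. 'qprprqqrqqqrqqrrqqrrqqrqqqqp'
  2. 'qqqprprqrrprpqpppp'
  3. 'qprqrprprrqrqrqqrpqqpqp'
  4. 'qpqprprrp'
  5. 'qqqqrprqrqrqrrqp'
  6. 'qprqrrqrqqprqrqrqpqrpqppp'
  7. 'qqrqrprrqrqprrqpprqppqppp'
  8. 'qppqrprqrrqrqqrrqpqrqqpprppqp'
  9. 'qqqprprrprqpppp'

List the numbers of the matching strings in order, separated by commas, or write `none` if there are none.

1, 2, 3, 4, 5, 6, 7, 8, 9

1 → match
2 → match
3 → match
4 → match
5 → match
6 → match
7 → match
8 → match
9 → match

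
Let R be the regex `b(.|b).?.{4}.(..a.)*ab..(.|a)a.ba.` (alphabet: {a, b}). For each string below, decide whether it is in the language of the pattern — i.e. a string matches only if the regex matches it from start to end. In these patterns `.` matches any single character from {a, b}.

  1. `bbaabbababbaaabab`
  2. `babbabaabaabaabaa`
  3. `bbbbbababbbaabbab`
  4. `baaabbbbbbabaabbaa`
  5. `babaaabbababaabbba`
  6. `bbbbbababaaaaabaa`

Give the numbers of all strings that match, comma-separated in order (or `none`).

2, 3, 6

1 → no match
2 → match
3 → match
4 → no match
5 → no match
6 → match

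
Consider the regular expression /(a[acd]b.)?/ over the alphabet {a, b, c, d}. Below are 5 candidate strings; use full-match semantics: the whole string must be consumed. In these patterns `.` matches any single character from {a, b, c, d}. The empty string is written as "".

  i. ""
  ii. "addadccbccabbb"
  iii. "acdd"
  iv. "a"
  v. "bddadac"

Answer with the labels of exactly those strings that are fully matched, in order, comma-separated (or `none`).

i

i → match
ii → no match
iii → no match
iv → no match
v → no match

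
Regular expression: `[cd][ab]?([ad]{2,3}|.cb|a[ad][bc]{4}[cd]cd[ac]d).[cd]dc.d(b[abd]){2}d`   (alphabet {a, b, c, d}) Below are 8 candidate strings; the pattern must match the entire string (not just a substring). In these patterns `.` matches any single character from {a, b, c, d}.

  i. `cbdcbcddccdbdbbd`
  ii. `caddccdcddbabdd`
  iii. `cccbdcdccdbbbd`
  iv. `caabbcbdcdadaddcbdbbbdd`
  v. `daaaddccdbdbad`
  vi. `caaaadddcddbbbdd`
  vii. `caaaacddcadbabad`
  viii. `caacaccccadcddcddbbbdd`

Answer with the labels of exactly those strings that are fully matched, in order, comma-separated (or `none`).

i → match
ii → match
iii → no match
iv → match
v → match
vi → match
vii → match
viii → no match

i, ii, iv, v, vi, vii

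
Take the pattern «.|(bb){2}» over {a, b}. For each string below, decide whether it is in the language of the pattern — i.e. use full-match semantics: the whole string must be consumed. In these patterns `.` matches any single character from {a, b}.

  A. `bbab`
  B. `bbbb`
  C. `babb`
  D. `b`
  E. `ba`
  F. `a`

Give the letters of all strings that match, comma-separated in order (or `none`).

B, D, F

A → no match
B → match
C → no match
D → match
E → no match
F → match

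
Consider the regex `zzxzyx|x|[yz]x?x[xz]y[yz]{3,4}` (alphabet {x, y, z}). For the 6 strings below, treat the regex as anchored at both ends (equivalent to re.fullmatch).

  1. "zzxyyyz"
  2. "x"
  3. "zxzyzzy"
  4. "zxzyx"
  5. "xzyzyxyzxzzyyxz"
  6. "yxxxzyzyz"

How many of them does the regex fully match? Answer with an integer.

1. "zzxyyyz" → no match
2. "x" → match
3. "zxzyzzy" → match
4. "zxzyx" → no match
5 → no match
6. "yxxxzyzyz" → no match
Total matched: 2

2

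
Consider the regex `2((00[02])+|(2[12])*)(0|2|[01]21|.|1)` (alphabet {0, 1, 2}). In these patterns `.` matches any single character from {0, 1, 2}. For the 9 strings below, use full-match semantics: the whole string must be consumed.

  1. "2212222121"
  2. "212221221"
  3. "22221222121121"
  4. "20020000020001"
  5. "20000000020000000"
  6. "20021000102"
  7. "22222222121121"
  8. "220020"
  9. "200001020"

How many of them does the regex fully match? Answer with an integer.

5

1 → match
2 → no match
3 → match
4 → match
5 → match
6 → no match
7 → match
8 → no match
9 → no match
Total matched: 5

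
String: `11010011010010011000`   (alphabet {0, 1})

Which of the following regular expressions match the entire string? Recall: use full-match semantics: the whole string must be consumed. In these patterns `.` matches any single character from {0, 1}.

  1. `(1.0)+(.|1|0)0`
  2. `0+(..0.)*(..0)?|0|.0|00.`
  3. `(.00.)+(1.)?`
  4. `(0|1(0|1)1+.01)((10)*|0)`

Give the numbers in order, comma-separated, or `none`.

1 → match
2 → no match
3 → no match
4 → no match

1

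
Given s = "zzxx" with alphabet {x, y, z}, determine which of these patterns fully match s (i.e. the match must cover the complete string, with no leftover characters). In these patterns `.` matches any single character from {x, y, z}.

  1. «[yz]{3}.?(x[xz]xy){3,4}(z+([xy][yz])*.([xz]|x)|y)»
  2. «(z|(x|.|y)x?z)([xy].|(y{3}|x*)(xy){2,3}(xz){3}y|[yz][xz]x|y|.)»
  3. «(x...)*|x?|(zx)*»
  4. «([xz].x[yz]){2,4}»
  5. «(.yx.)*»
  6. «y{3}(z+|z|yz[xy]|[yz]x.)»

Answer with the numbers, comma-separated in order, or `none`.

1 → no match
2 → match
3 → no match
4 → no match
5 → no match
6 → no match — must start with "y"

2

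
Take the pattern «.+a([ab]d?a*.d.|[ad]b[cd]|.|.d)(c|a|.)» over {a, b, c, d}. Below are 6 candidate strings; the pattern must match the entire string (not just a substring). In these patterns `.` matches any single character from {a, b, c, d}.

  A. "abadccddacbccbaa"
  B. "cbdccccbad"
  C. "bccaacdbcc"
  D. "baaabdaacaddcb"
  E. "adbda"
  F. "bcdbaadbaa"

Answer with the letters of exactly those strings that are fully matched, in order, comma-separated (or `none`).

none

A → no match
B. "cbdccccbad" → no match
C. "bccaacdbcc" → no match
D → no match
E. "adbda" → no match
F. "bcdbaadbaa" → no match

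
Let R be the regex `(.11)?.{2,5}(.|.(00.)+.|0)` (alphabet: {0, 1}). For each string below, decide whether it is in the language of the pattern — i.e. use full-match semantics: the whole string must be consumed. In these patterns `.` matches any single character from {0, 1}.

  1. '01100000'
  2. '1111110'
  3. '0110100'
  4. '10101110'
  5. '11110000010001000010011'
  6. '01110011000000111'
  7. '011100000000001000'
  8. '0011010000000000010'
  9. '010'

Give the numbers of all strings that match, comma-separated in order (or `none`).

1 → match
2 → match
3 → match
4 → no match
5 → no match
6 → no match
7 → no match
8 → match
9 → match

1, 2, 3, 8, 9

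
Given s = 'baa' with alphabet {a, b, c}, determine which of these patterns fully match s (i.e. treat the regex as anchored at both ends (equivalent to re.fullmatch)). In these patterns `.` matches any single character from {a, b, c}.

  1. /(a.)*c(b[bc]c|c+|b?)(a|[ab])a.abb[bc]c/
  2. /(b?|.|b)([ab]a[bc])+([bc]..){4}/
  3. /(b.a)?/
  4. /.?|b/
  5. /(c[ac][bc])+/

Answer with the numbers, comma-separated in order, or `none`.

3

1 → no match — must end with 'c'
2 → no match
3 → match
4 → no match
5 → no match — must start with 'c'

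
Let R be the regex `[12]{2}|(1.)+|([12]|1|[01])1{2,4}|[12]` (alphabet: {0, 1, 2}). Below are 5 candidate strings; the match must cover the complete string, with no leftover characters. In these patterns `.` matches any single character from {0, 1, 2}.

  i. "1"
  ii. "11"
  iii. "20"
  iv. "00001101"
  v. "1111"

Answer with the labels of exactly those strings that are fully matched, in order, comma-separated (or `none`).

i → match
ii → match
iii → no match
iv → no match
v → match

i, ii, v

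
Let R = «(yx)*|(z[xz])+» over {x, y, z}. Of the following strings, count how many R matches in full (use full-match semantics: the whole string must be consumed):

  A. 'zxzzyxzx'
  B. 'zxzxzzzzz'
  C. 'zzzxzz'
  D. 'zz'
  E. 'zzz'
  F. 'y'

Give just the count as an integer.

A. 'zxzzyxzx' → no match
B. 'zxzxzzzzz' → no match
C. 'zzzxzz' → match
D. 'zz' → match
E. 'zzz' → no match
F. 'y' → no match
Total matched: 2

2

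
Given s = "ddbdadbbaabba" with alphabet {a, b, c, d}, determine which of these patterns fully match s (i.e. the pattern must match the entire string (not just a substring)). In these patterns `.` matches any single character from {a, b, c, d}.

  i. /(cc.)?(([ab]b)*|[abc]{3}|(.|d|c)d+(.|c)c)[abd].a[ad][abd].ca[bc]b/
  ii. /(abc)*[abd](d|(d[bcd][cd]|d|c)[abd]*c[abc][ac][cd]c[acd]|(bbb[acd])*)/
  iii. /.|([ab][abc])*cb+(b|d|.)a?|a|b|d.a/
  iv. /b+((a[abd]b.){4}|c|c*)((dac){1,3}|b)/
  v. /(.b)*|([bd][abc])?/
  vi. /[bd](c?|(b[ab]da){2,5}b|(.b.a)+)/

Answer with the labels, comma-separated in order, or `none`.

vi

i → no match — must end with "b"
ii → no match
iii → no match
iv → no match — must start with "b"
v → no match
vi → match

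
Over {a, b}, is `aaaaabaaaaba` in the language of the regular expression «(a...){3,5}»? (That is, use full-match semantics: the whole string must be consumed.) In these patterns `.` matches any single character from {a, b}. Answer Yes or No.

Yes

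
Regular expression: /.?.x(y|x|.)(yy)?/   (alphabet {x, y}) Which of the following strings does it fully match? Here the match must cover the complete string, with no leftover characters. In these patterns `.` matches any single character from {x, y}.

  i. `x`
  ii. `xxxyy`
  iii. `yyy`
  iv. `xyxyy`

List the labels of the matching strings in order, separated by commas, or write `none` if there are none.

i → no match
ii → match
iii → no match
iv → no match

ii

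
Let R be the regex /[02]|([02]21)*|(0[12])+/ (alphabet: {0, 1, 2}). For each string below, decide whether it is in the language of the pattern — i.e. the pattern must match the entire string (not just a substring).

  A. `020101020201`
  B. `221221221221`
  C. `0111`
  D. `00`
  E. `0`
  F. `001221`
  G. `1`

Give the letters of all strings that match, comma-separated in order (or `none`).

A, B, E

A → match
B → match
C → no match
D → no match
E → match
F → no match
G → no match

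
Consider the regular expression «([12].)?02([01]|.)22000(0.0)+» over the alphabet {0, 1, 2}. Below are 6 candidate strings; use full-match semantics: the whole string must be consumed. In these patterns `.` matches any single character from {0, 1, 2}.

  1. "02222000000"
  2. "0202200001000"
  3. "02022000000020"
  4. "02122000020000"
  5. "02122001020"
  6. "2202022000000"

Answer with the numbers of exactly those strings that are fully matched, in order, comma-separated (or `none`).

1. "02222000000" → match
2 → no match
3 → match
4 → match
5. "02122001020" → no match
6 → match

1, 3, 4, 6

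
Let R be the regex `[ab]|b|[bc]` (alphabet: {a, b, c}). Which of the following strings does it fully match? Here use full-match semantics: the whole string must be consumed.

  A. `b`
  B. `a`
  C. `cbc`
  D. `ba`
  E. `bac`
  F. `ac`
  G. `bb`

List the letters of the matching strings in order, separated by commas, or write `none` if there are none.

A, B

A → match
B → match
C → no match
D → no match
E → no match
F → no match
G → no match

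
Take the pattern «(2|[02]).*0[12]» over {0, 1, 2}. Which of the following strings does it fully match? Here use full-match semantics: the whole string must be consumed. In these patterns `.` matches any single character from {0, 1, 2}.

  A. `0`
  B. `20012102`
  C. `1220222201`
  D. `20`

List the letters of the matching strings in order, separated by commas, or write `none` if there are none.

B

A. `0` → no match
B. `20012102` → match
C. `1220222201` → no match
D. `20` → no match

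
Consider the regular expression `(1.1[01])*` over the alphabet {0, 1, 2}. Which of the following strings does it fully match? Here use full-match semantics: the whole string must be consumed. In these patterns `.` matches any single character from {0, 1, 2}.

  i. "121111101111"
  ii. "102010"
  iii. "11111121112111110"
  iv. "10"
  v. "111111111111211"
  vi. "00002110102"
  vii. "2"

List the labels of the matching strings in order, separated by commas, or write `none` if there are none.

i. "121111101111" → match
ii. "102010" → no match
iii → no match
iv. "10" → no match
v → no match
vi. "00002110102" → no match
vii. "2" → no match

i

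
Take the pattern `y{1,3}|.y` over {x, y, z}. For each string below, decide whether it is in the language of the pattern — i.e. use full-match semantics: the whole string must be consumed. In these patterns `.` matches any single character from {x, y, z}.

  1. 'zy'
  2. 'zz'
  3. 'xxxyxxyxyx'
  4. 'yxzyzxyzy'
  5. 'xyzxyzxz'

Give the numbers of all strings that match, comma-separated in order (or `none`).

1

1 → match
2 → no match — must end with 'y'
3 → no match — must end with 'y'
4 → no match
5 → no match — must end with 'y'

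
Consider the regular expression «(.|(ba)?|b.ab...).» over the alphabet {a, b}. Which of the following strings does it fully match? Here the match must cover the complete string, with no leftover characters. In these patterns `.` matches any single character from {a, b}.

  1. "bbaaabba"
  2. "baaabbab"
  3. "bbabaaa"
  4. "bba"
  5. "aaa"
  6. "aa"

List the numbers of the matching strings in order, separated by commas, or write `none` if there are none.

1 → no match
2 → no match
3 → no match
4 → no match
5 → no match
6 → match

6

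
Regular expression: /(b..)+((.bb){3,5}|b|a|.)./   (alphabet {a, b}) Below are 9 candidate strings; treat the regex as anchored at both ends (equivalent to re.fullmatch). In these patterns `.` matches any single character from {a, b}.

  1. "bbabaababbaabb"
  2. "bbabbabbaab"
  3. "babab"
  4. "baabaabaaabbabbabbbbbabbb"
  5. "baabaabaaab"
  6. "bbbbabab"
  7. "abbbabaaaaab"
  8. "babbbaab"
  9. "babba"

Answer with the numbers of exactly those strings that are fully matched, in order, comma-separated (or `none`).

1, 2, 3, 4, 5, 6, 8, 9

1 → match
2 → match
3 → match
4 → match
5 → match
6 → match
7 → no match — must start with "b"
8 → match
9 → match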